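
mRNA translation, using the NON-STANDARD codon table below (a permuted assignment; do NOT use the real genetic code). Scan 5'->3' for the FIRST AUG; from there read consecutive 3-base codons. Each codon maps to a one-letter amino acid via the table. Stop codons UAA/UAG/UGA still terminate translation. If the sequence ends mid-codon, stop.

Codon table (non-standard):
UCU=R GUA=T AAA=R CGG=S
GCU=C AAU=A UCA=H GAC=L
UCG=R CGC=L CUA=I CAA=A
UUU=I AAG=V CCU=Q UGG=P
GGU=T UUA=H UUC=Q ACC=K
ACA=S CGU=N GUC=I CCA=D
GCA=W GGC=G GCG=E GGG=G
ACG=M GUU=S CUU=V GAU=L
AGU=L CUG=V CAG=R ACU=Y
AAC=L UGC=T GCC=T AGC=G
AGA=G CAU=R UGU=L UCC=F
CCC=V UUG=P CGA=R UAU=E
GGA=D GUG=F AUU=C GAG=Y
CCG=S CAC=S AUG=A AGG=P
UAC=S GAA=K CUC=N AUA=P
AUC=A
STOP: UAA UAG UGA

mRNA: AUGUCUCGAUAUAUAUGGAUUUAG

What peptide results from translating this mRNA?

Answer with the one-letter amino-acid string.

Answer: ARREPPC

Derivation:
start AUG at pos 0
pos 0: AUG -> A; peptide=A
pos 3: UCU -> R; peptide=AR
pos 6: CGA -> R; peptide=ARR
pos 9: UAU -> E; peptide=ARRE
pos 12: AUA -> P; peptide=ARREP
pos 15: UGG -> P; peptide=ARREPP
pos 18: AUU -> C; peptide=ARREPPC
pos 21: UAG -> STOP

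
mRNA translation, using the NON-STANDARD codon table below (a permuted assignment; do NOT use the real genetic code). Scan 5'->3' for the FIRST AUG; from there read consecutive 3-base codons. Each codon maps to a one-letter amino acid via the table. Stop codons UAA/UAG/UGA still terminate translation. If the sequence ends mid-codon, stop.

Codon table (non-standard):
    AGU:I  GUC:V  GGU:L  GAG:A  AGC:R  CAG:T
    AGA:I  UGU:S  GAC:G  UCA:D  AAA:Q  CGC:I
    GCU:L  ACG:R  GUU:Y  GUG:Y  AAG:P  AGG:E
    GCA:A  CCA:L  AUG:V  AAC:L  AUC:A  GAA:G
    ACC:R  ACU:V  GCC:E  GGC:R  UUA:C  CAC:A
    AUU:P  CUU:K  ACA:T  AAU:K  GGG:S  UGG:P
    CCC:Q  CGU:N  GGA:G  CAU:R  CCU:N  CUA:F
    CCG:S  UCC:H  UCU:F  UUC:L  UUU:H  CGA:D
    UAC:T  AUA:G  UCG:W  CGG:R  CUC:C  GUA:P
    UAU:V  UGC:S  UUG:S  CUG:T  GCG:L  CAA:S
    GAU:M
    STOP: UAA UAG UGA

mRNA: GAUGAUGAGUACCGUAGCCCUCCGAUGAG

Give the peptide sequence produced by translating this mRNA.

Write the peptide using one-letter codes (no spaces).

start AUG at pos 1
pos 1: AUG -> V; peptide=V
pos 4: AUG -> V; peptide=VV
pos 7: AGU -> I; peptide=VVI
pos 10: ACC -> R; peptide=VVIR
pos 13: GUA -> P; peptide=VVIRP
pos 16: GCC -> E; peptide=VVIRPE
pos 19: CUC -> C; peptide=VVIRPEC
pos 22: CGA -> D; peptide=VVIRPECD
pos 25: UGA -> STOP

Answer: VVIRPECD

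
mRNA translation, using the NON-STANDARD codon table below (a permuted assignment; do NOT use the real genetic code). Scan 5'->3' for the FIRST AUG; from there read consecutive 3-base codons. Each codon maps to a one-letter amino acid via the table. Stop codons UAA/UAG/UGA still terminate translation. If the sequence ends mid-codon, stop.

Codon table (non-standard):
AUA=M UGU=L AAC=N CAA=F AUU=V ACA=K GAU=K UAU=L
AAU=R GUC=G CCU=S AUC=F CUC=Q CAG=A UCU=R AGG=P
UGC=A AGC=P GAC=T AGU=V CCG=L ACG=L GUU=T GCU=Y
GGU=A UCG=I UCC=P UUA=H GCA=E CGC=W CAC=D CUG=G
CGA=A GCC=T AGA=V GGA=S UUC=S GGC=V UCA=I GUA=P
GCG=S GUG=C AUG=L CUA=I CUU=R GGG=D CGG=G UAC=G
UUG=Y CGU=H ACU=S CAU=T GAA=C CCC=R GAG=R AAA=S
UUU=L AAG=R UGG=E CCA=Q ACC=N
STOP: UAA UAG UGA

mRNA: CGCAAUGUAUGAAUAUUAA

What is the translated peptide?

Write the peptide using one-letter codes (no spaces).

Answer: LLCL

Derivation:
start AUG at pos 4
pos 4: AUG -> L; peptide=L
pos 7: UAU -> L; peptide=LL
pos 10: GAA -> C; peptide=LLC
pos 13: UAU -> L; peptide=LLCL
pos 16: UAA -> STOP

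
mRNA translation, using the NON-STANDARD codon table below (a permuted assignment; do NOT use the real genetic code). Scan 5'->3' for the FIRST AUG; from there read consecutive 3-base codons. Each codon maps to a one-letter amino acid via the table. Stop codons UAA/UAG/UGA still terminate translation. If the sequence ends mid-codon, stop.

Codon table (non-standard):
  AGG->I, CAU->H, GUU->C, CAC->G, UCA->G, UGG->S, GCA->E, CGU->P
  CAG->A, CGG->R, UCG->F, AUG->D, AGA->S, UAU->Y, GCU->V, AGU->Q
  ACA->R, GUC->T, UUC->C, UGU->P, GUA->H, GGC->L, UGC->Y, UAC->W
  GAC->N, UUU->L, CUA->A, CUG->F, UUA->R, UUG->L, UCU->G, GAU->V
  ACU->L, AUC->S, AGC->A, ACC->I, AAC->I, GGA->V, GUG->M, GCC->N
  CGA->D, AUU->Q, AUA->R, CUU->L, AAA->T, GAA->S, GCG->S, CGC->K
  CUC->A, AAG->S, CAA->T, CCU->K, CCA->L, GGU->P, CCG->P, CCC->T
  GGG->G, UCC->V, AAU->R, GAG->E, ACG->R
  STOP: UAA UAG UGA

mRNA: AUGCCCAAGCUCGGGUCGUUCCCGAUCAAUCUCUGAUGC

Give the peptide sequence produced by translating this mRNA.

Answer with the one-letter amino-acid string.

start AUG at pos 0
pos 0: AUG -> D; peptide=D
pos 3: CCC -> T; peptide=DT
pos 6: AAG -> S; peptide=DTS
pos 9: CUC -> A; peptide=DTSA
pos 12: GGG -> G; peptide=DTSAG
pos 15: UCG -> F; peptide=DTSAGF
pos 18: UUC -> C; peptide=DTSAGFC
pos 21: CCG -> P; peptide=DTSAGFCP
pos 24: AUC -> S; peptide=DTSAGFCPS
pos 27: AAU -> R; peptide=DTSAGFCPSR
pos 30: CUC -> A; peptide=DTSAGFCPSRA
pos 33: UGA -> STOP

Answer: DTSAGFCPSRA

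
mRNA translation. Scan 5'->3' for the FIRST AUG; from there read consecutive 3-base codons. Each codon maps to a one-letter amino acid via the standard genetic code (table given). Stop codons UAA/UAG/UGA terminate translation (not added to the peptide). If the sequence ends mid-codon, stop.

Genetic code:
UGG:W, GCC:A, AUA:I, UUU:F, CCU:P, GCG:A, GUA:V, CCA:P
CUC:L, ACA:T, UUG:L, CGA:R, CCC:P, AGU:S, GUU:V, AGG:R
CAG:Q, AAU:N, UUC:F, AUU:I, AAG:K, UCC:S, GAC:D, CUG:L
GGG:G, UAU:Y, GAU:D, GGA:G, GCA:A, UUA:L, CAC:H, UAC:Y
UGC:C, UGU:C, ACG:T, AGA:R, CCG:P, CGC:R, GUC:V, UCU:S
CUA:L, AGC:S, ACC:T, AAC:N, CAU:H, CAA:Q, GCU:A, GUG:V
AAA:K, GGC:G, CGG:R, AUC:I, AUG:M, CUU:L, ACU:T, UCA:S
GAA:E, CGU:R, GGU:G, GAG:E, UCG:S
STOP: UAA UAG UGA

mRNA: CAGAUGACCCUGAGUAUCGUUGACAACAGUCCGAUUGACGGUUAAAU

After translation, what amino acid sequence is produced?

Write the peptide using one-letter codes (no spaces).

start AUG at pos 3
pos 3: AUG -> M; peptide=M
pos 6: ACC -> T; peptide=MT
pos 9: CUG -> L; peptide=MTL
pos 12: AGU -> S; peptide=MTLS
pos 15: AUC -> I; peptide=MTLSI
pos 18: GUU -> V; peptide=MTLSIV
pos 21: GAC -> D; peptide=MTLSIVD
pos 24: AAC -> N; peptide=MTLSIVDN
pos 27: AGU -> S; peptide=MTLSIVDNS
pos 30: CCG -> P; peptide=MTLSIVDNSP
pos 33: AUU -> I; peptide=MTLSIVDNSPI
pos 36: GAC -> D; peptide=MTLSIVDNSPID
pos 39: GGU -> G; peptide=MTLSIVDNSPIDG
pos 42: UAA -> STOP

Answer: MTLSIVDNSPIDG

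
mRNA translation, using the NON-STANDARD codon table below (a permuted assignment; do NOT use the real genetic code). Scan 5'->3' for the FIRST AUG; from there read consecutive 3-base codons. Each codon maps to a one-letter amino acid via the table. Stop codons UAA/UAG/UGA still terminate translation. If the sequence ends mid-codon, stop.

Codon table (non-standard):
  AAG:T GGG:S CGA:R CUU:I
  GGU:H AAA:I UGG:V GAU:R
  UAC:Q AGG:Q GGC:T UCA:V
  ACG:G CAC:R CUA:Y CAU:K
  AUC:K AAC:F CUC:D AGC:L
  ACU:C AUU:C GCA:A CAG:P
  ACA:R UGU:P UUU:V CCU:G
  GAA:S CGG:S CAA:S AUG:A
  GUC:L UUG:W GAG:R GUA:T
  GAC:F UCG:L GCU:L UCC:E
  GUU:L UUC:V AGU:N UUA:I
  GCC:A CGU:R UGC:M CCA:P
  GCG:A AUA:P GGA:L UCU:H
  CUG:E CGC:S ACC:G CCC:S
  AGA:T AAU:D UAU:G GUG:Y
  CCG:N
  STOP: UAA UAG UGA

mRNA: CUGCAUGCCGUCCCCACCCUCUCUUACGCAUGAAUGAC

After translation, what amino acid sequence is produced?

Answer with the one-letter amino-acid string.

start AUG at pos 4
pos 4: AUG -> A; peptide=A
pos 7: CCG -> N; peptide=AN
pos 10: UCC -> E; peptide=ANE
pos 13: CCA -> P; peptide=ANEP
pos 16: CCC -> S; peptide=ANEPS
pos 19: UCU -> H; peptide=ANEPSH
pos 22: CUU -> I; peptide=ANEPSHI
pos 25: ACG -> G; peptide=ANEPSHIG
pos 28: CAU -> K; peptide=ANEPSHIGK
pos 31: GAA -> S; peptide=ANEPSHIGKS
pos 34: UGA -> STOP

Answer: ANEPSHIGKS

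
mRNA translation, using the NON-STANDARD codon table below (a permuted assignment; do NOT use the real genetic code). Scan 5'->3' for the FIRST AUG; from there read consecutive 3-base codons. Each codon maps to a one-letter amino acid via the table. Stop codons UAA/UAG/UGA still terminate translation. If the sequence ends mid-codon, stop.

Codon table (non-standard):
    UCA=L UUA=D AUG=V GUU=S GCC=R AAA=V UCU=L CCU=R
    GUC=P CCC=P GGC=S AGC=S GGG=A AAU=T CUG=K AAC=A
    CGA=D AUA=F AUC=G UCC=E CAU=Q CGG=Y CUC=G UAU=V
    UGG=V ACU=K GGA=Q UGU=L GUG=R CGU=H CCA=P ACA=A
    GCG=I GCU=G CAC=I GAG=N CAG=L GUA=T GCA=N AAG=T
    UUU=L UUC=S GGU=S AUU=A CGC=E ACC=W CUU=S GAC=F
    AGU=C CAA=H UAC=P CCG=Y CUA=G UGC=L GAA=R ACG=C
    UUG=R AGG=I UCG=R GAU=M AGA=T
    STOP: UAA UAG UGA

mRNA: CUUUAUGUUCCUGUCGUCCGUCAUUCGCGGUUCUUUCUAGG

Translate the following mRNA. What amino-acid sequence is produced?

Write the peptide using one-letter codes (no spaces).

Answer: VSKREPAESLS

Derivation:
start AUG at pos 4
pos 4: AUG -> V; peptide=V
pos 7: UUC -> S; peptide=VS
pos 10: CUG -> K; peptide=VSK
pos 13: UCG -> R; peptide=VSKR
pos 16: UCC -> E; peptide=VSKRE
pos 19: GUC -> P; peptide=VSKREP
pos 22: AUU -> A; peptide=VSKREPA
pos 25: CGC -> E; peptide=VSKREPAE
pos 28: GGU -> S; peptide=VSKREPAES
pos 31: UCU -> L; peptide=VSKREPAESL
pos 34: UUC -> S; peptide=VSKREPAESLS
pos 37: UAG -> STOP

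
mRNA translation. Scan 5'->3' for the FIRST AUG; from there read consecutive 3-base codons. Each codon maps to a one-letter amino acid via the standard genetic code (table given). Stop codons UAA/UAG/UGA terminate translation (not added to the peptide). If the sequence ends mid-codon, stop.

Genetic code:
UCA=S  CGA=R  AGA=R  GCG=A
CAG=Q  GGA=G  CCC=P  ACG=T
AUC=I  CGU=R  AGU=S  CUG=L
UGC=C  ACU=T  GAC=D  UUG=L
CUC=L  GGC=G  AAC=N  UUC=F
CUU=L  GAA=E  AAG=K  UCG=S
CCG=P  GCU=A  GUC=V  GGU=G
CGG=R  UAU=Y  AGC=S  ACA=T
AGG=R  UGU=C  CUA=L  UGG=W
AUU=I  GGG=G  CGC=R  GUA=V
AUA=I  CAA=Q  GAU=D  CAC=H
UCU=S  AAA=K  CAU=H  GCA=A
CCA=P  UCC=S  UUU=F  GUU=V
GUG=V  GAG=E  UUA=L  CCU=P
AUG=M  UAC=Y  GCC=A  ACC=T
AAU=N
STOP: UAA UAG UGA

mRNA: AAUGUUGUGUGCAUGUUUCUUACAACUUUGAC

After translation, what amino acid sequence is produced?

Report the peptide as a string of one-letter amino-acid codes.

Answer: MLCACFLQL

Derivation:
start AUG at pos 1
pos 1: AUG -> M; peptide=M
pos 4: UUG -> L; peptide=ML
pos 7: UGU -> C; peptide=MLC
pos 10: GCA -> A; peptide=MLCA
pos 13: UGU -> C; peptide=MLCAC
pos 16: UUC -> F; peptide=MLCACF
pos 19: UUA -> L; peptide=MLCACFL
pos 22: CAA -> Q; peptide=MLCACFLQ
pos 25: CUU -> L; peptide=MLCACFLQL
pos 28: UGA -> STOP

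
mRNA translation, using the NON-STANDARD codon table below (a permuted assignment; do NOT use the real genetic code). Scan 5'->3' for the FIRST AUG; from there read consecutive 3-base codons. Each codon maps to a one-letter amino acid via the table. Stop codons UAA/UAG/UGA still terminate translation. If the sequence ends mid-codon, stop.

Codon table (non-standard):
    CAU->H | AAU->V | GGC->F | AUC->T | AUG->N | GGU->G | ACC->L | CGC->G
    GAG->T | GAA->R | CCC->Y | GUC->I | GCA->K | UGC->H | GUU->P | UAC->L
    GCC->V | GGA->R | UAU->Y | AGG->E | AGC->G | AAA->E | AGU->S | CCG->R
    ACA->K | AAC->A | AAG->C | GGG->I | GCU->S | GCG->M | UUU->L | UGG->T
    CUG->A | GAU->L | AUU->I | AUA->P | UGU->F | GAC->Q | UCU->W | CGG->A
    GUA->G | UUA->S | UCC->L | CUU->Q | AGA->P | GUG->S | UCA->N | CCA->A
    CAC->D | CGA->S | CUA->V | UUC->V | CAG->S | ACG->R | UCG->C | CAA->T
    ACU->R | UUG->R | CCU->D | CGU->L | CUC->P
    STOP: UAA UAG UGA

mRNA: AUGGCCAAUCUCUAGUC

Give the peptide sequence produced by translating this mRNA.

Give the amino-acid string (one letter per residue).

start AUG at pos 0
pos 0: AUG -> N; peptide=N
pos 3: GCC -> V; peptide=NV
pos 6: AAU -> V; peptide=NVV
pos 9: CUC -> P; peptide=NVVP
pos 12: UAG -> STOP

Answer: NVVP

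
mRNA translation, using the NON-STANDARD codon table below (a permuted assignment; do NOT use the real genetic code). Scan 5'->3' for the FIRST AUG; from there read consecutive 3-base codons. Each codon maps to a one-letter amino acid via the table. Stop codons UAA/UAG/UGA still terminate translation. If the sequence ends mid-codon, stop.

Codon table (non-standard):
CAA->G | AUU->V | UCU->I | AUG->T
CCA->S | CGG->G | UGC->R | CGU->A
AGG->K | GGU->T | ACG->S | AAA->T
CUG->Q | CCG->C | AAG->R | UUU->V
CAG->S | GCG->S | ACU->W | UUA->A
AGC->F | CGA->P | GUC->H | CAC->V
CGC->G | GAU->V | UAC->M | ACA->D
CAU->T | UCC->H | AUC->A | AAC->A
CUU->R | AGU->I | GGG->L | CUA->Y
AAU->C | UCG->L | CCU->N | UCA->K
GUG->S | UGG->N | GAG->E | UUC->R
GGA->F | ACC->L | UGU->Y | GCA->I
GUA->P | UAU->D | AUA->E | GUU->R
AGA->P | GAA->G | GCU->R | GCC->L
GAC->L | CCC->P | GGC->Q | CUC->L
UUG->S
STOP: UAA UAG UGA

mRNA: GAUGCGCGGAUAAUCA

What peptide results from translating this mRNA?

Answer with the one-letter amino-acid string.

start AUG at pos 1
pos 1: AUG -> T; peptide=T
pos 4: CGC -> G; peptide=TG
pos 7: GGA -> F; peptide=TGF
pos 10: UAA -> STOP

Answer: TGF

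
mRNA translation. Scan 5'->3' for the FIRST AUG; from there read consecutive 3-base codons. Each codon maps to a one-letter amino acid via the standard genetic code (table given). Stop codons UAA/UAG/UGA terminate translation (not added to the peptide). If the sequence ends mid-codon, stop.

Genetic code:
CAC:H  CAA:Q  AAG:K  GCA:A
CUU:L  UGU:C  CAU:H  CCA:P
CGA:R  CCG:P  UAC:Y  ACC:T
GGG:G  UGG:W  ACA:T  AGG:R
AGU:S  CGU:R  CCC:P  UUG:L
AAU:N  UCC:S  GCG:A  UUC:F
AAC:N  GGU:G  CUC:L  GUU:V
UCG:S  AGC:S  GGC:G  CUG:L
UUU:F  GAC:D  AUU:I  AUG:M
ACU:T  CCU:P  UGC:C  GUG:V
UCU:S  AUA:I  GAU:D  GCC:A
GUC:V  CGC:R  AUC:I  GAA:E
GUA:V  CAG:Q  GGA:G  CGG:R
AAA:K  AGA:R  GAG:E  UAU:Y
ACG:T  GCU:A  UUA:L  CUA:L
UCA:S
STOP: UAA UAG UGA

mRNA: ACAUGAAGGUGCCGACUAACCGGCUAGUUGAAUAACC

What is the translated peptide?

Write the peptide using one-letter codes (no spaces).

start AUG at pos 2
pos 2: AUG -> M; peptide=M
pos 5: AAG -> K; peptide=MK
pos 8: GUG -> V; peptide=MKV
pos 11: CCG -> P; peptide=MKVP
pos 14: ACU -> T; peptide=MKVPT
pos 17: AAC -> N; peptide=MKVPTN
pos 20: CGG -> R; peptide=MKVPTNR
pos 23: CUA -> L; peptide=MKVPTNRL
pos 26: GUU -> V; peptide=MKVPTNRLV
pos 29: GAA -> E; peptide=MKVPTNRLVE
pos 32: UAA -> STOP

Answer: MKVPTNRLVE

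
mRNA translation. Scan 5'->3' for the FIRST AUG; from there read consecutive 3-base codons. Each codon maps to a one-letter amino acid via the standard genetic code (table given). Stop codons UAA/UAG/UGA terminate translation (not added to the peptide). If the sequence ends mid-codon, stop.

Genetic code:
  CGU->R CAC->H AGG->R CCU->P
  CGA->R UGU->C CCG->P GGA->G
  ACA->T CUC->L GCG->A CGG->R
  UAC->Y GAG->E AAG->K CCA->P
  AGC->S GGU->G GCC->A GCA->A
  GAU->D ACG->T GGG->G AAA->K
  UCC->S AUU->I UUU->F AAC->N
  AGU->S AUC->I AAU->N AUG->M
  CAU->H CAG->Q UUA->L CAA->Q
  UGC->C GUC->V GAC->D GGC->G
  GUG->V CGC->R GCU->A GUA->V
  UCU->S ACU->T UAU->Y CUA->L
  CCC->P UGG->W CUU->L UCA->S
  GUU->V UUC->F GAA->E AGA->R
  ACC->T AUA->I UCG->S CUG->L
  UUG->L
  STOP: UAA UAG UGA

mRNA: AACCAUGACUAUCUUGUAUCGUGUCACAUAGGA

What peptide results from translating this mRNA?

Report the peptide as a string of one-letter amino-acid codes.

Answer: MTILYRVT

Derivation:
start AUG at pos 4
pos 4: AUG -> M; peptide=M
pos 7: ACU -> T; peptide=MT
pos 10: AUC -> I; peptide=MTI
pos 13: UUG -> L; peptide=MTIL
pos 16: UAU -> Y; peptide=MTILY
pos 19: CGU -> R; peptide=MTILYR
pos 22: GUC -> V; peptide=MTILYRV
pos 25: ACA -> T; peptide=MTILYRVT
pos 28: UAG -> STOP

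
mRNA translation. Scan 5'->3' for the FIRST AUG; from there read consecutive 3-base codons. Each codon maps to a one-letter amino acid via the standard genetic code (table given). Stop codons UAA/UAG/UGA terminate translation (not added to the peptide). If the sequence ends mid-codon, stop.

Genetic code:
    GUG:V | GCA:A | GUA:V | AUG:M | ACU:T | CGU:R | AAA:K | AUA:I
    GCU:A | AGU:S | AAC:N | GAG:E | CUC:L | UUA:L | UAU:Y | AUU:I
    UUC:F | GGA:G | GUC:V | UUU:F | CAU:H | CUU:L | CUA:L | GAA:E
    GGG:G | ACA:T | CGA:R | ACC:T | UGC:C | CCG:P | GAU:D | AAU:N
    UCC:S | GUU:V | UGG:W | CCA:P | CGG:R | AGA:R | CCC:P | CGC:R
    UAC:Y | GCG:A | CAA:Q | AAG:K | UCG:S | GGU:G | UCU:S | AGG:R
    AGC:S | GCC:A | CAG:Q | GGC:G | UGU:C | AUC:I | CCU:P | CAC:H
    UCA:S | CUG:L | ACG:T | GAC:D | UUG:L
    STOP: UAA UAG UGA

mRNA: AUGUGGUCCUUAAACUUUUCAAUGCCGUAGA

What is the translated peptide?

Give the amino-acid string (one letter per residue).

start AUG at pos 0
pos 0: AUG -> M; peptide=M
pos 3: UGG -> W; peptide=MW
pos 6: UCC -> S; peptide=MWS
pos 9: UUA -> L; peptide=MWSL
pos 12: AAC -> N; peptide=MWSLN
pos 15: UUU -> F; peptide=MWSLNF
pos 18: UCA -> S; peptide=MWSLNFS
pos 21: AUG -> M; peptide=MWSLNFSM
pos 24: CCG -> P; peptide=MWSLNFSMP
pos 27: UAG -> STOP

Answer: MWSLNFSMP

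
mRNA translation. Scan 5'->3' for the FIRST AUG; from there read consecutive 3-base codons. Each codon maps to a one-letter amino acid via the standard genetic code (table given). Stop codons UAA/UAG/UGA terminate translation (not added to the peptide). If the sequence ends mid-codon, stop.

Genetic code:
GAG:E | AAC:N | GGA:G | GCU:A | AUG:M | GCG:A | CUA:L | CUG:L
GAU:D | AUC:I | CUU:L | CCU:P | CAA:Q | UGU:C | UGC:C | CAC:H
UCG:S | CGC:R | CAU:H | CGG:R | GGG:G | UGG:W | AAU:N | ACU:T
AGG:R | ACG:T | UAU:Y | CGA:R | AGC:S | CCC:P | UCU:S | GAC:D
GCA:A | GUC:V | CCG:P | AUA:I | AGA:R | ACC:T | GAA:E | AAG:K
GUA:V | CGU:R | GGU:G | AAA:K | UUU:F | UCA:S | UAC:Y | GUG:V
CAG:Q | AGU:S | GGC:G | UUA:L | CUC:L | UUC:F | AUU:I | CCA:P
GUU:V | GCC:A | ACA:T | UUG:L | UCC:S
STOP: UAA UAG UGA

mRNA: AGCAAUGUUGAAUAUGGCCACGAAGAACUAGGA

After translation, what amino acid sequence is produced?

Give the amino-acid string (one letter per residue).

start AUG at pos 4
pos 4: AUG -> M; peptide=M
pos 7: UUG -> L; peptide=ML
pos 10: AAU -> N; peptide=MLN
pos 13: AUG -> M; peptide=MLNM
pos 16: GCC -> A; peptide=MLNMA
pos 19: ACG -> T; peptide=MLNMAT
pos 22: AAG -> K; peptide=MLNMATK
pos 25: AAC -> N; peptide=MLNMATKN
pos 28: UAG -> STOP

Answer: MLNMATKN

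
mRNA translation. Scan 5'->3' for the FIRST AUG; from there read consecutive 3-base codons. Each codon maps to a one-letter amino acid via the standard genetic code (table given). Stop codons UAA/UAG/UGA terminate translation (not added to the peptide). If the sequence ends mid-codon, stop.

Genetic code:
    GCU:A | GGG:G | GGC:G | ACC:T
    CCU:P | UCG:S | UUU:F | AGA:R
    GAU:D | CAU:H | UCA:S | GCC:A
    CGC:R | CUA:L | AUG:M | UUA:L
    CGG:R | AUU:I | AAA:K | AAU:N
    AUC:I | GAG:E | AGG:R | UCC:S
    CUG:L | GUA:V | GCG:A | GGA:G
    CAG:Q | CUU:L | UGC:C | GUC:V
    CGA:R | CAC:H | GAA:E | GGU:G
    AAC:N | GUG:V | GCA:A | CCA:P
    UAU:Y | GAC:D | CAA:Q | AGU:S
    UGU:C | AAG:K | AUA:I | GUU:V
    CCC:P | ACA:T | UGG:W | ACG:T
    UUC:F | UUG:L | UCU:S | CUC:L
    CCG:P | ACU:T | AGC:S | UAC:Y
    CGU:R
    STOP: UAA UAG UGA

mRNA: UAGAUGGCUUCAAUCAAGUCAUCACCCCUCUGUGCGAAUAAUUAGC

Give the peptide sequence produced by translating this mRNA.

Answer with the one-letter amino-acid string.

start AUG at pos 3
pos 3: AUG -> M; peptide=M
pos 6: GCU -> A; peptide=MA
pos 9: UCA -> S; peptide=MAS
pos 12: AUC -> I; peptide=MASI
pos 15: AAG -> K; peptide=MASIK
pos 18: UCA -> S; peptide=MASIKS
pos 21: UCA -> S; peptide=MASIKSS
pos 24: CCC -> P; peptide=MASIKSSP
pos 27: CUC -> L; peptide=MASIKSSPL
pos 30: UGU -> C; peptide=MASIKSSPLC
pos 33: GCG -> A; peptide=MASIKSSPLCA
pos 36: AAU -> N; peptide=MASIKSSPLCAN
pos 39: AAU -> N; peptide=MASIKSSPLCANN
pos 42: UAG -> STOP

Answer: MASIKSSPLCANN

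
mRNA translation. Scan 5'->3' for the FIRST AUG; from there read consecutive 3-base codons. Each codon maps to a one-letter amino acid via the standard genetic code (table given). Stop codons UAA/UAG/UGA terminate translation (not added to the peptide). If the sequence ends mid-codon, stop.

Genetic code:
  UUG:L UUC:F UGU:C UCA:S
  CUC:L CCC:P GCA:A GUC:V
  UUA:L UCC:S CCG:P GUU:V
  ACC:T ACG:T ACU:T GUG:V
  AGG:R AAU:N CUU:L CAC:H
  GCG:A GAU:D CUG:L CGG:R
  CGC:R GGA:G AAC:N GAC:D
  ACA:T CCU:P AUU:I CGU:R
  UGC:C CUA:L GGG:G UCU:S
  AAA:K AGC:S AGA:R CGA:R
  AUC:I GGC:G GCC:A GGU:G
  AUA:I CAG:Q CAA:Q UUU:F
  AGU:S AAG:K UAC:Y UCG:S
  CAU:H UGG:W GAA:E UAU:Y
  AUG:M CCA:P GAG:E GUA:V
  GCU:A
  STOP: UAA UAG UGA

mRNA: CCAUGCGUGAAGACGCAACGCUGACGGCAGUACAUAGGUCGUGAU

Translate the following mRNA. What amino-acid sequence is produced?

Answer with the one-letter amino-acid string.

start AUG at pos 2
pos 2: AUG -> M; peptide=M
pos 5: CGU -> R; peptide=MR
pos 8: GAA -> E; peptide=MRE
pos 11: GAC -> D; peptide=MRED
pos 14: GCA -> A; peptide=MREDA
pos 17: ACG -> T; peptide=MREDAT
pos 20: CUG -> L; peptide=MREDATL
pos 23: ACG -> T; peptide=MREDATLT
pos 26: GCA -> A; peptide=MREDATLTA
pos 29: GUA -> V; peptide=MREDATLTAV
pos 32: CAU -> H; peptide=MREDATLTAVH
pos 35: AGG -> R; peptide=MREDATLTAVHR
pos 38: UCG -> S; peptide=MREDATLTAVHRS
pos 41: UGA -> STOP

Answer: MREDATLTAVHRS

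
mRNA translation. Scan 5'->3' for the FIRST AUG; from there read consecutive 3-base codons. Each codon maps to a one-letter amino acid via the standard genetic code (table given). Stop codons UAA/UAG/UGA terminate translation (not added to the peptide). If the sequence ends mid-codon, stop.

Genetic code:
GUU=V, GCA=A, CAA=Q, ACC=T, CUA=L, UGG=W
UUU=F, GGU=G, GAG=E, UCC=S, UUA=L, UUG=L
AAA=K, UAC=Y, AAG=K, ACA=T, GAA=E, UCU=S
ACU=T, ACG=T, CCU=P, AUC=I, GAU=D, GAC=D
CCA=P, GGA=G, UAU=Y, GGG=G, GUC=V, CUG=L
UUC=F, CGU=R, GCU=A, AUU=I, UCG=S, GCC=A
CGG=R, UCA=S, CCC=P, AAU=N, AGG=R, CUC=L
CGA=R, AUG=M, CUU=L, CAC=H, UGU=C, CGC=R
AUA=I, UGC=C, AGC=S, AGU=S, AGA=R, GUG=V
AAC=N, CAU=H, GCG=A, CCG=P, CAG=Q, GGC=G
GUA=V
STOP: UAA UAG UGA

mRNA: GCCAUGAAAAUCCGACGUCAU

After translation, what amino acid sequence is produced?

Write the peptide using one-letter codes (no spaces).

Answer: MKIRRH

Derivation:
start AUG at pos 3
pos 3: AUG -> M; peptide=M
pos 6: AAA -> K; peptide=MK
pos 9: AUC -> I; peptide=MKI
pos 12: CGA -> R; peptide=MKIR
pos 15: CGU -> R; peptide=MKIRR
pos 18: CAU -> H; peptide=MKIRRH
pos 21: only 0 nt remain (<3), stop (end of mRNA)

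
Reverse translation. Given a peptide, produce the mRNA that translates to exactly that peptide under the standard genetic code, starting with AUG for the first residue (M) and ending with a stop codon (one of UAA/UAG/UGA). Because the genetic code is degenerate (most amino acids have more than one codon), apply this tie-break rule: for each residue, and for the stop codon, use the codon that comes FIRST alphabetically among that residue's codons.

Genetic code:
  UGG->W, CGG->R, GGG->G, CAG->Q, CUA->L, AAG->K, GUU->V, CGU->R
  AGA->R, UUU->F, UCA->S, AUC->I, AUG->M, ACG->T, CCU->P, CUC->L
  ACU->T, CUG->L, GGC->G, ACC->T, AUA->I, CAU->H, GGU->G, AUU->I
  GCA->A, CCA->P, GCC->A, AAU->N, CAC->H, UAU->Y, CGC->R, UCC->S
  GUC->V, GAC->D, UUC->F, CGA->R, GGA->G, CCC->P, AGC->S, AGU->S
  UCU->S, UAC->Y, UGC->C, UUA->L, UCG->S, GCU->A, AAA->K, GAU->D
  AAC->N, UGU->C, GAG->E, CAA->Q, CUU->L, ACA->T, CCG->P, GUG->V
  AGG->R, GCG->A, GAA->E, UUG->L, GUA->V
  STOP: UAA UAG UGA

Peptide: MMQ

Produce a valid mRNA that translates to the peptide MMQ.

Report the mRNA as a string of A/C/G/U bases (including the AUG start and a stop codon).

residue 1: M -> AUG (start codon)
residue 2: M -> AUG (only codon)
residue 3: Q codons sorted = CAA,CAG -> pick first = CAA
terminator: stop codons sorted = UAA,UAG,UGA -> pick first = UAA

Answer: mRNA: AUGAUGCAAUAA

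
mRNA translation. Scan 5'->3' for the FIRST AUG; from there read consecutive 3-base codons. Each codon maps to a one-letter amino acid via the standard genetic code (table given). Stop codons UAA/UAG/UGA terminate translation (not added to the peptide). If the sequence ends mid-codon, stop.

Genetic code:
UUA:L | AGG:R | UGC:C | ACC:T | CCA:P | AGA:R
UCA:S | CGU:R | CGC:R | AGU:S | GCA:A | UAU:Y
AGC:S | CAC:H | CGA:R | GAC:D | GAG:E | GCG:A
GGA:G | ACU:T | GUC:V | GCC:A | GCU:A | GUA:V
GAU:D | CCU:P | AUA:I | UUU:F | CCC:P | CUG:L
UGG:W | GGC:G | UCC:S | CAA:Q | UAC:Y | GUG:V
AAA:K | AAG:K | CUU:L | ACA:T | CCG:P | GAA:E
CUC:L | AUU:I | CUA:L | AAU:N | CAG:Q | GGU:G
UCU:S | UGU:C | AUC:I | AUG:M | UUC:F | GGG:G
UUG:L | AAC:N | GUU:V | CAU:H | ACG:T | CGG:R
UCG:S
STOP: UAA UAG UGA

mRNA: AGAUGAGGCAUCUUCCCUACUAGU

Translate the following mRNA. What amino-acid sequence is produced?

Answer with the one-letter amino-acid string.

start AUG at pos 2
pos 2: AUG -> M; peptide=M
pos 5: AGG -> R; peptide=MR
pos 8: CAU -> H; peptide=MRH
pos 11: CUU -> L; peptide=MRHL
pos 14: CCC -> P; peptide=MRHLP
pos 17: UAC -> Y; peptide=MRHLPY
pos 20: UAG -> STOP

Answer: MRHLPY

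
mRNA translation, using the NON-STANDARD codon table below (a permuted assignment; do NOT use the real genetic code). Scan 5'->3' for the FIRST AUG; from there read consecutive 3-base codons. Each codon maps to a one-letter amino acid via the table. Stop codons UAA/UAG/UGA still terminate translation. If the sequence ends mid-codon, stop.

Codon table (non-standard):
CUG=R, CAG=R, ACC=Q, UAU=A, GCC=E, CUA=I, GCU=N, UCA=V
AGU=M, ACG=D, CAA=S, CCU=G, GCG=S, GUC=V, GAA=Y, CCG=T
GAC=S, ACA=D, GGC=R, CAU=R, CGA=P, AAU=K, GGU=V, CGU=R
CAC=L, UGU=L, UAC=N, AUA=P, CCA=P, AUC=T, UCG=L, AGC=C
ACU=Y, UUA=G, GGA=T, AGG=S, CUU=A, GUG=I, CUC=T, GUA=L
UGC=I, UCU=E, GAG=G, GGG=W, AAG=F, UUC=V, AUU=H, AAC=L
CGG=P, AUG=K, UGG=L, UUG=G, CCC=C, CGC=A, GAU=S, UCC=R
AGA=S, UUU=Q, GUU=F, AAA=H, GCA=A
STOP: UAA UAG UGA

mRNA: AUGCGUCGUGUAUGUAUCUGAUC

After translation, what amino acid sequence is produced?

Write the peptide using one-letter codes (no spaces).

Answer: KRRLLT

Derivation:
start AUG at pos 0
pos 0: AUG -> K; peptide=K
pos 3: CGU -> R; peptide=KR
pos 6: CGU -> R; peptide=KRR
pos 9: GUA -> L; peptide=KRRL
pos 12: UGU -> L; peptide=KRRLL
pos 15: AUC -> T; peptide=KRRLLT
pos 18: UGA -> STOP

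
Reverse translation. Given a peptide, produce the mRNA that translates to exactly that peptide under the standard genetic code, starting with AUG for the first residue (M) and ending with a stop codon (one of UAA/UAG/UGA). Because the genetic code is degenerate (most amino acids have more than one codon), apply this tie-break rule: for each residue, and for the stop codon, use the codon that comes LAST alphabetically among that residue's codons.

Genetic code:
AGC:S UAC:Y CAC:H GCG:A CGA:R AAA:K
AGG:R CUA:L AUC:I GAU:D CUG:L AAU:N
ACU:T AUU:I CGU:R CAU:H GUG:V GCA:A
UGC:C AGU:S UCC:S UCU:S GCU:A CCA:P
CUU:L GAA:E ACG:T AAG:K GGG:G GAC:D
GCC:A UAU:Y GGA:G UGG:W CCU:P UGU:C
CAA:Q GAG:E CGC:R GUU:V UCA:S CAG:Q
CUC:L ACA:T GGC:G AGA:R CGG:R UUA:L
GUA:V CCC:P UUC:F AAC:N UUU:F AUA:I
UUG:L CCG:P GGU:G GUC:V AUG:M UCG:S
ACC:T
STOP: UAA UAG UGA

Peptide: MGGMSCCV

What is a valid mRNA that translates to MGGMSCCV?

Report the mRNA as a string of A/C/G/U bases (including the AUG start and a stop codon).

residue 1: M -> AUG (start codon)
residue 2: G codons sorted = GGA,GGC,GGG,GGU -> pick last = GGU
residue 3: G codons sorted = GGA,GGC,GGG,GGU -> pick last = GGU
residue 4: M -> AUG (only codon)
residue 5: S codons sorted = AGC,AGU,UCA,UCC,UCG,UCU -> pick last = UCU
residue 6: C codons sorted = UGC,UGU -> pick last = UGU
residue 7: C codons sorted = UGC,UGU -> pick last = UGU
residue 8: V codons sorted = GUA,GUC,GUG,GUU -> pick last = GUU
terminator: stop codons sorted = UAA,UAG,UGA -> pick last = UGA

Answer: mRNA: AUGGGUGGUAUGUCUUGUUGUGUUUGA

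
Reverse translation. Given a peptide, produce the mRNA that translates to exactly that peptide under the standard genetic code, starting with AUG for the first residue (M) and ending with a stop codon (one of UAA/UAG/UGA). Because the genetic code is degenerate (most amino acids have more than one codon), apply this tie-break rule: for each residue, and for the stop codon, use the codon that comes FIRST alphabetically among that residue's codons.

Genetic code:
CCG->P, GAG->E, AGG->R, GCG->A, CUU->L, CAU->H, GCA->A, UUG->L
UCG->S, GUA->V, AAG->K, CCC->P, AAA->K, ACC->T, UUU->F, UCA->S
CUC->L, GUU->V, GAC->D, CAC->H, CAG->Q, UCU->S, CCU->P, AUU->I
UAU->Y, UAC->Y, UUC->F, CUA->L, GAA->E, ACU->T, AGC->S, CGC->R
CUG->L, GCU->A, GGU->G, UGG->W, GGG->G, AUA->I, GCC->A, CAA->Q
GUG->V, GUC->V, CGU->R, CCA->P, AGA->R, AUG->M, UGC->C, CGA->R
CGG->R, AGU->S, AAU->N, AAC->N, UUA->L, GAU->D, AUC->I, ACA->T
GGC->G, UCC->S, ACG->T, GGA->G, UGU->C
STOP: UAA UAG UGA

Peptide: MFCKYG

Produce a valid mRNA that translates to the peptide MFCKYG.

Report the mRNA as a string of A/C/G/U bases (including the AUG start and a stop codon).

residue 1: M -> AUG (start codon)
residue 2: F codons sorted = UUC,UUU -> pick first = UUC
residue 3: C codons sorted = UGC,UGU -> pick first = UGC
residue 4: K codons sorted = AAA,AAG -> pick first = AAA
residue 5: Y codons sorted = UAC,UAU -> pick first = UAC
residue 6: G codons sorted = GGA,GGC,GGG,GGU -> pick first = GGA
terminator: stop codons sorted = UAA,UAG,UGA -> pick first = UAA

Answer: mRNA: AUGUUCUGCAAAUACGGAUAA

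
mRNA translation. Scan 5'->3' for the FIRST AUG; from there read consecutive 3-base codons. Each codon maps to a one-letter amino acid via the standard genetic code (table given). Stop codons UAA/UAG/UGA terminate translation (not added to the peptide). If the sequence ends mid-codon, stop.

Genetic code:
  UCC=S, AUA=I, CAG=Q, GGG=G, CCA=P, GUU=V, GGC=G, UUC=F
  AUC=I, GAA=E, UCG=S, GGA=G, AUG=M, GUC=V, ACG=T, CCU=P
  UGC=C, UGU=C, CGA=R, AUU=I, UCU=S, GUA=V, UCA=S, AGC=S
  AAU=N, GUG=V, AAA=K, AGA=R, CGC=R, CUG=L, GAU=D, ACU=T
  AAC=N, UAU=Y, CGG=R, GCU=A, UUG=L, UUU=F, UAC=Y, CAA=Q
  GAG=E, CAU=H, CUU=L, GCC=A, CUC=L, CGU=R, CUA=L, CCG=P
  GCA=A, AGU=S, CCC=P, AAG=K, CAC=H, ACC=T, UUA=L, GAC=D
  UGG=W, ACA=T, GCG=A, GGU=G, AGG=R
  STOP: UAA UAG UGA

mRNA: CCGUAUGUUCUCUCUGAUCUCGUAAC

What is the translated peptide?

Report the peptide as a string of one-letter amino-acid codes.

Answer: MFSLIS

Derivation:
start AUG at pos 4
pos 4: AUG -> M; peptide=M
pos 7: UUC -> F; peptide=MF
pos 10: UCU -> S; peptide=MFS
pos 13: CUG -> L; peptide=MFSL
pos 16: AUC -> I; peptide=MFSLI
pos 19: UCG -> S; peptide=MFSLIS
pos 22: UAA -> STOP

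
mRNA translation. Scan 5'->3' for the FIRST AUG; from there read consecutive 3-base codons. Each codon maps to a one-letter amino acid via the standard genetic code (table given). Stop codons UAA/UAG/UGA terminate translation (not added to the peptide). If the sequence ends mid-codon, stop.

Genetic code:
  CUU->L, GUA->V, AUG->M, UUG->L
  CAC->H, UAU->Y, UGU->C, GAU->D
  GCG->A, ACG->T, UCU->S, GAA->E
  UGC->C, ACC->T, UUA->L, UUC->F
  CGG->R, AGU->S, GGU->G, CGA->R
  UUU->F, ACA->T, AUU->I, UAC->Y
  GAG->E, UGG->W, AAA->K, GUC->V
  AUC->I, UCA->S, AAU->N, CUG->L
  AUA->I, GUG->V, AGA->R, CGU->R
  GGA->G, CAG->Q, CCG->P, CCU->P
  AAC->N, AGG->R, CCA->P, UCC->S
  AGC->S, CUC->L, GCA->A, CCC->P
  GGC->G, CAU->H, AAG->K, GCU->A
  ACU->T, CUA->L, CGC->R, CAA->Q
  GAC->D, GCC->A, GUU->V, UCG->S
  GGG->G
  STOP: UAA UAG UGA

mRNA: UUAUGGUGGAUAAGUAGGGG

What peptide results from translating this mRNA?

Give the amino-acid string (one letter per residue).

Answer: MVDK

Derivation:
start AUG at pos 2
pos 2: AUG -> M; peptide=M
pos 5: GUG -> V; peptide=MV
pos 8: GAU -> D; peptide=MVD
pos 11: AAG -> K; peptide=MVDK
pos 14: UAG -> STOP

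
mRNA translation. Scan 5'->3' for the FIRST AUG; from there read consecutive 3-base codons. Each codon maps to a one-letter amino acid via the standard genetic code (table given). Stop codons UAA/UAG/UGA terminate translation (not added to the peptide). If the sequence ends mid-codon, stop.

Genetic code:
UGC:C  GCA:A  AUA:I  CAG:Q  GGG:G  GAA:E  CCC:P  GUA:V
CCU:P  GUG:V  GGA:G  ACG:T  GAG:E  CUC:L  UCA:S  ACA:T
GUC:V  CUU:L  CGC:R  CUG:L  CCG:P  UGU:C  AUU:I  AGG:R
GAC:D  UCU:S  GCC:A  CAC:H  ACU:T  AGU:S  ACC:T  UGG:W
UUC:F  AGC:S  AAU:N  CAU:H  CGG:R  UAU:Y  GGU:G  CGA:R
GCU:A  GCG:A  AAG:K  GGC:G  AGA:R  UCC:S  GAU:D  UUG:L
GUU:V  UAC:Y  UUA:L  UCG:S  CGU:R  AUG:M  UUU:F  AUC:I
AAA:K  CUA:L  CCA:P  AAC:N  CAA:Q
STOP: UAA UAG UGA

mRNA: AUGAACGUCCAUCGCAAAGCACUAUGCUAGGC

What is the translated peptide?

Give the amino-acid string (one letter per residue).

Answer: MNVHRKALC

Derivation:
start AUG at pos 0
pos 0: AUG -> M; peptide=M
pos 3: AAC -> N; peptide=MN
pos 6: GUC -> V; peptide=MNV
pos 9: CAU -> H; peptide=MNVH
pos 12: CGC -> R; peptide=MNVHR
pos 15: AAA -> K; peptide=MNVHRK
pos 18: GCA -> A; peptide=MNVHRKA
pos 21: CUA -> L; peptide=MNVHRKAL
pos 24: UGC -> C; peptide=MNVHRKALC
pos 27: UAG -> STOP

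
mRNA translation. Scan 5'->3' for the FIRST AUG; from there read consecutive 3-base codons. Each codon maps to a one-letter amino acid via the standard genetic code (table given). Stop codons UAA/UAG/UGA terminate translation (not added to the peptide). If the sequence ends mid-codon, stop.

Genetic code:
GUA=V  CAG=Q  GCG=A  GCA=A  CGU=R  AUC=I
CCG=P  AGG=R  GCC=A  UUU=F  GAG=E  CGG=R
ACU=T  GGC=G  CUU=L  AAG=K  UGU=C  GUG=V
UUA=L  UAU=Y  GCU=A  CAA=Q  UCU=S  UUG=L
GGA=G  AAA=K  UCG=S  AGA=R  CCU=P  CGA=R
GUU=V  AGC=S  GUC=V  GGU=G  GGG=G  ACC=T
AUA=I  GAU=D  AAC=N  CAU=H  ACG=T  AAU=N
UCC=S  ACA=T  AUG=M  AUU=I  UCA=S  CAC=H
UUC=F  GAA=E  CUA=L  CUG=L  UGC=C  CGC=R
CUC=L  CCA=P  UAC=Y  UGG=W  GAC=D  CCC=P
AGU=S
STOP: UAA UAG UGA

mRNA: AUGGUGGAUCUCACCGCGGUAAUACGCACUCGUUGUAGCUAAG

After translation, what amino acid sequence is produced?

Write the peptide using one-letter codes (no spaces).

Answer: MVDLTAVIRTRCS

Derivation:
start AUG at pos 0
pos 0: AUG -> M; peptide=M
pos 3: GUG -> V; peptide=MV
pos 6: GAU -> D; peptide=MVD
pos 9: CUC -> L; peptide=MVDL
pos 12: ACC -> T; peptide=MVDLT
pos 15: GCG -> A; peptide=MVDLTA
pos 18: GUA -> V; peptide=MVDLTAV
pos 21: AUA -> I; peptide=MVDLTAVI
pos 24: CGC -> R; peptide=MVDLTAVIR
pos 27: ACU -> T; peptide=MVDLTAVIRT
pos 30: CGU -> R; peptide=MVDLTAVIRTR
pos 33: UGU -> C; peptide=MVDLTAVIRTRC
pos 36: AGC -> S; peptide=MVDLTAVIRTRCS
pos 39: UAA -> STOP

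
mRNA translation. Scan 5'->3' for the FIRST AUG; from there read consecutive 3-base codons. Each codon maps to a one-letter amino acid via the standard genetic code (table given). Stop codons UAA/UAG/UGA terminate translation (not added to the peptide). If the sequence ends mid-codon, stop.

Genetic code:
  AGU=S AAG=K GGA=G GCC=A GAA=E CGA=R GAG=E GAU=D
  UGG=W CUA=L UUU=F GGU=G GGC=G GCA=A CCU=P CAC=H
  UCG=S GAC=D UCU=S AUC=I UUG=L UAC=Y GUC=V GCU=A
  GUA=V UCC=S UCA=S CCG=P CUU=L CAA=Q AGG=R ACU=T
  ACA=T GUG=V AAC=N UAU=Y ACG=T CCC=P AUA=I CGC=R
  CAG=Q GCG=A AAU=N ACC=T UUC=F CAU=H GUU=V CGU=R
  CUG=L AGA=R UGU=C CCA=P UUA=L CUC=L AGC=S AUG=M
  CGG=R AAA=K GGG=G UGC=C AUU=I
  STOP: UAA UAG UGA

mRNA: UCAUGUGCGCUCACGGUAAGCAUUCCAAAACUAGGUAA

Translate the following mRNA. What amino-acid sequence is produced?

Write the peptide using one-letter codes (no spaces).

start AUG at pos 2
pos 2: AUG -> M; peptide=M
pos 5: UGC -> C; peptide=MC
pos 8: GCU -> A; peptide=MCA
pos 11: CAC -> H; peptide=MCAH
pos 14: GGU -> G; peptide=MCAHG
pos 17: AAG -> K; peptide=MCAHGK
pos 20: CAU -> H; peptide=MCAHGKH
pos 23: UCC -> S; peptide=MCAHGKHS
pos 26: AAA -> K; peptide=MCAHGKHSK
pos 29: ACU -> T; peptide=MCAHGKHSKT
pos 32: AGG -> R; peptide=MCAHGKHSKTR
pos 35: UAA -> STOP

Answer: MCAHGKHSKTR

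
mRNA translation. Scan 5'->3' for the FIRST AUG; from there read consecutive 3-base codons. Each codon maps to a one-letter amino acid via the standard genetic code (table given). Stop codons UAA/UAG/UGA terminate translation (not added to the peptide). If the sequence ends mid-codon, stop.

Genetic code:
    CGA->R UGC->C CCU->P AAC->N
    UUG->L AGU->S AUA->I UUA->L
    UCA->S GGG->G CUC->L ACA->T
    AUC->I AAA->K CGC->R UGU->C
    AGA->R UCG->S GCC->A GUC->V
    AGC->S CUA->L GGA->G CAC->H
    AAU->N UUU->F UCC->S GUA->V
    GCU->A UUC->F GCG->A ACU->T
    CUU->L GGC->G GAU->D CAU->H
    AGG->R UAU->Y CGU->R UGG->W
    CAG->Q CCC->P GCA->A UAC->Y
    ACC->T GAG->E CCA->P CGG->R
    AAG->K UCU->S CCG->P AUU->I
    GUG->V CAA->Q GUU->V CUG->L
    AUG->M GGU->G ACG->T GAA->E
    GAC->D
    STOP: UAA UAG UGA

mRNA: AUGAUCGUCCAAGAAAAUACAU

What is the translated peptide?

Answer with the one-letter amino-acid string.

start AUG at pos 0
pos 0: AUG -> M; peptide=M
pos 3: AUC -> I; peptide=MI
pos 6: GUC -> V; peptide=MIV
pos 9: CAA -> Q; peptide=MIVQ
pos 12: GAA -> E; peptide=MIVQE
pos 15: AAU -> N; peptide=MIVQEN
pos 18: ACA -> T; peptide=MIVQENT
pos 21: only 1 nt remain (<3), stop (end of mRNA)

Answer: MIVQENT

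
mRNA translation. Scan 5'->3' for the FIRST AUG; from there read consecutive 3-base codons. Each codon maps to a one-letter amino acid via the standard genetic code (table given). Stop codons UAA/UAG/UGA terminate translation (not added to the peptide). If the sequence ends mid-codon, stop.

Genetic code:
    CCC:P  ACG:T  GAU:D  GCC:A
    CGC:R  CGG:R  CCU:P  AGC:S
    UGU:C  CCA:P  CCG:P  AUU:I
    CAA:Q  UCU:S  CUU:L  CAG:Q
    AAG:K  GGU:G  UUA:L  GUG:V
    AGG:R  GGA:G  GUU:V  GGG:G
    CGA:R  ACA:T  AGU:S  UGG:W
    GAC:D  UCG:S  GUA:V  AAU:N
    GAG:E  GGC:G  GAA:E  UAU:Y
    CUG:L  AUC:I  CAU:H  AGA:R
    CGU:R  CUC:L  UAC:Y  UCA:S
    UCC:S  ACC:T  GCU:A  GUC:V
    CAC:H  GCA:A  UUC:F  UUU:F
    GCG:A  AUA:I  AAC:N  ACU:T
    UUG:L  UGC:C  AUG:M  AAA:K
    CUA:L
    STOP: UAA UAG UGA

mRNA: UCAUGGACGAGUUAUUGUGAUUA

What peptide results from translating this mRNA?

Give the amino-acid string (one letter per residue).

start AUG at pos 2
pos 2: AUG -> M; peptide=M
pos 5: GAC -> D; peptide=MD
pos 8: GAG -> E; peptide=MDE
pos 11: UUA -> L; peptide=MDEL
pos 14: UUG -> L; peptide=MDELL
pos 17: UGA -> STOP

Answer: MDELL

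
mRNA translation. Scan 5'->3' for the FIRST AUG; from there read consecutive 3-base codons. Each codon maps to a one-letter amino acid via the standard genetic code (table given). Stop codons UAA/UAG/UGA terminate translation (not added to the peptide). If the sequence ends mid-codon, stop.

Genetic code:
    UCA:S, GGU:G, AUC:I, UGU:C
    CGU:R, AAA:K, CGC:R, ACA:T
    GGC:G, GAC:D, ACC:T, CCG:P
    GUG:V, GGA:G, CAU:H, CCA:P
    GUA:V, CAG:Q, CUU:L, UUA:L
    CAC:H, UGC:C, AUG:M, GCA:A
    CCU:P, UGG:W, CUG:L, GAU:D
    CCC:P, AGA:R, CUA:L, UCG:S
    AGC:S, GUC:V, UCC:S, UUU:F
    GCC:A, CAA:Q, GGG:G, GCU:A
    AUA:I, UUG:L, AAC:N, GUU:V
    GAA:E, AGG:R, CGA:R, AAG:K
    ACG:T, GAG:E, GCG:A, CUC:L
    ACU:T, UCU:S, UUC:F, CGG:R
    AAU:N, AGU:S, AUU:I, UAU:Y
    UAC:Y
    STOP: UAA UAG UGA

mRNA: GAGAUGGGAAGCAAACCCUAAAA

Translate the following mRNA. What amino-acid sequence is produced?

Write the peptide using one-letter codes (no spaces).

start AUG at pos 3
pos 3: AUG -> M; peptide=M
pos 6: GGA -> G; peptide=MG
pos 9: AGC -> S; peptide=MGS
pos 12: AAA -> K; peptide=MGSK
pos 15: CCC -> P; peptide=MGSKP
pos 18: UAA -> STOP

Answer: MGSKP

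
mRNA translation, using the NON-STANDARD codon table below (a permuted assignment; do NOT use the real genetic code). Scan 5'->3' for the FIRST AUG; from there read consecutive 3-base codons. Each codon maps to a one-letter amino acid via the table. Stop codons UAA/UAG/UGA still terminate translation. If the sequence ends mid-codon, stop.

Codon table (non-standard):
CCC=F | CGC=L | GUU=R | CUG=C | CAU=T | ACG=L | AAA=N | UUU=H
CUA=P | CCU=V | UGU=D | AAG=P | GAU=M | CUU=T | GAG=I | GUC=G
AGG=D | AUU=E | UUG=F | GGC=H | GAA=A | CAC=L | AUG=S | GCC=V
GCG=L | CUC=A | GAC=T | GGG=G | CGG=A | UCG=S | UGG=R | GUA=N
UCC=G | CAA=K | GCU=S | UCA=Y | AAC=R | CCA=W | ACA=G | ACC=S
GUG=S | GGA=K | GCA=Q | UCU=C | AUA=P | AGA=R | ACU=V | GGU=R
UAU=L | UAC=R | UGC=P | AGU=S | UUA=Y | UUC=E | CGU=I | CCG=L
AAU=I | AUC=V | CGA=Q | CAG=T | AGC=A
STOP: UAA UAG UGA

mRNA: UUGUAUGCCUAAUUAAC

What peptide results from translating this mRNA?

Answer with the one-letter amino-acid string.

start AUG at pos 4
pos 4: AUG -> S; peptide=S
pos 7: CCU -> V; peptide=SV
pos 10: AAU -> I; peptide=SVI
pos 13: UAA -> STOP

Answer: SVI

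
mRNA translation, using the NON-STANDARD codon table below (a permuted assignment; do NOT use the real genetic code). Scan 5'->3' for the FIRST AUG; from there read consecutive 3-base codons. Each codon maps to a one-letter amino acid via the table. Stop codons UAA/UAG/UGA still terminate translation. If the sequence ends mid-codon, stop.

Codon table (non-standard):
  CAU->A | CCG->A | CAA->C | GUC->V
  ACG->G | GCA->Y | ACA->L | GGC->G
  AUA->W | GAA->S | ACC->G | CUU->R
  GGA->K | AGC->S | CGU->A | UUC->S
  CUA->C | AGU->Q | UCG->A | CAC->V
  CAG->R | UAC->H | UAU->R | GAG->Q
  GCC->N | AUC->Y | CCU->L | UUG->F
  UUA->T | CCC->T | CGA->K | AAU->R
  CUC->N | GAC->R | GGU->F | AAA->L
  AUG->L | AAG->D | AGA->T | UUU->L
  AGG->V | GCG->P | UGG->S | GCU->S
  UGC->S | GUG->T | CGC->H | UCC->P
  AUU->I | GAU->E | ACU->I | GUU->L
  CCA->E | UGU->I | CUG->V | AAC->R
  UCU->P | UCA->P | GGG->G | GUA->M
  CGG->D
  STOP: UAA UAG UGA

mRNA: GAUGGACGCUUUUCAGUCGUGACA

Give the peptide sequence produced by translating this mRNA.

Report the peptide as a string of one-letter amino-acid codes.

start AUG at pos 1
pos 1: AUG -> L; peptide=L
pos 4: GAC -> R; peptide=LR
pos 7: GCU -> S; peptide=LRS
pos 10: UUU -> L; peptide=LRSL
pos 13: CAG -> R; peptide=LRSLR
pos 16: UCG -> A; peptide=LRSLRA
pos 19: UGA -> STOP

Answer: LRSLRA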